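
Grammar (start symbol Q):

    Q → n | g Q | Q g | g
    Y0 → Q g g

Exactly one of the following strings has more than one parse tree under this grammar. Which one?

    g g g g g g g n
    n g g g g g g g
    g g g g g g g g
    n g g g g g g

g g g g g g g n: 1 tree
n g g g g g g g: 1 tree
g g g g g g g g: 128 trees
n g g g g g g: 1 tree

g g g g g g g g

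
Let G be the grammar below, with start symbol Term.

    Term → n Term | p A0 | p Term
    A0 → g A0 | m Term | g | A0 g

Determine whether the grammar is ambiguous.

Ambiguous

Witness: p g g

Derivation 1: Term ⇒ p A0 ⇒ p g A0 ⇒ p g g
Derivation 2: Term ⇒ p A0 ⇒ p A0 g ⇒ p g g

Two distinct leftmost derivations for the same string.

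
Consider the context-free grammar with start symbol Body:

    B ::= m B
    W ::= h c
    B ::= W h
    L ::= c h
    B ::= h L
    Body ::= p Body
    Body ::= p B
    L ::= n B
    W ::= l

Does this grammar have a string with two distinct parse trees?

Witness: p h c h

Derivation 1: Body ⇒ p B ⇒ p W h ⇒ p h c h
Derivation 2: Body ⇒ p B ⇒ p h L ⇒ p h c h

Two distinct leftmost derivations for the same string.

Ambiguous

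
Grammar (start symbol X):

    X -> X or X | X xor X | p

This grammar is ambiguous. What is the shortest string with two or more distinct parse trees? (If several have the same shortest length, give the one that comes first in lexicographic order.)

length 1: no string has ≥2 trees
length 3: no string has ≥2 trees
length 5: p or p or p has 2 parse trees

Two derivations of p or p or p:
  X ⇒ X or X ⇒ X or X or X ⇒ p or X or X ⇒ p or p or X ⇒ p or p or p
  X ⇒ X or X ⇒ p or X ⇒ p or X or X ⇒ p or p or X ⇒ p or p or p

p or p or p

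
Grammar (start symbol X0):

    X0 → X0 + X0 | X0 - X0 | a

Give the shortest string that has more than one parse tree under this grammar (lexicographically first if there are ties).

length 1: no string has ≥2 trees
length 3: no string has ≥2 trees
length 5: a + a + a has 2 parse trees

Two derivations of a + a + a:
  X0 ⇒ X0 + X0 ⇒ X0 + X0 + X0 ⇒ a + X0 + X0 ⇒ a + a + X0 ⇒ a + a + a
  X0 ⇒ X0 + X0 ⇒ a + X0 ⇒ a + X0 + X0 ⇒ a + a + X0 ⇒ a + a + a

a + a + a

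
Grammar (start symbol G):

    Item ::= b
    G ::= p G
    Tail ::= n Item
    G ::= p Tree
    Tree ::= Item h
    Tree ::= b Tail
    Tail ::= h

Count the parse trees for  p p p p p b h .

2

Parse trees for p p p p p b h:
  [G p [G p [G p [G p [G p [Tree [Item b] h]]]]]]
  [G p [G p [G p [G p [G p [Tree b [Tail h]]]]]]]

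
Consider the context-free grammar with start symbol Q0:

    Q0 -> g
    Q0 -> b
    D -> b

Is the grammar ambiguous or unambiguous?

(D is unreachable from Q0, so its rules don't affect L(Q0).) Restricted to the reachable nonterminals, every rule has the form A → t or A → t B, and no two rules for the same A share a first terminal. The grammar encodes a DFA — one run per string.

Unambiguous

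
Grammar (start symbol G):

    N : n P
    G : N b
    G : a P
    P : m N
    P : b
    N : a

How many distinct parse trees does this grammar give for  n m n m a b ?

1

Parse trees for n m n m a b:
  [G [N n [P m [N n [P m [N a]]]]] b]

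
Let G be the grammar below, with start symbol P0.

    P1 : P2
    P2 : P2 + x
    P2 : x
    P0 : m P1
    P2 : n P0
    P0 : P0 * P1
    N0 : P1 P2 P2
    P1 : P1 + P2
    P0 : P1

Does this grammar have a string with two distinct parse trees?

Ambiguous

Witness: x + x

Derivation 1: P0 ⇒ P1 ⇒ P2 ⇒ P2 + x ⇒ x + x
Derivation 2: P0 ⇒ P1 ⇒ P1 + P2 ⇒ P2 + P2 ⇒ x + P2 ⇒ x + x

Two distinct leftmost derivations for the same string.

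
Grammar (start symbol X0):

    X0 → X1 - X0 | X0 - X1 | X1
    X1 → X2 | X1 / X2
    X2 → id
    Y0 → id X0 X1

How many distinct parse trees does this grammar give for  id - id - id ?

Parse trees for id - id - id:
  [X0 [X1 [X2 id]] - [X0 [X1 [X2 id]] - [X0 [X1 [X2 id]]]]]
  [X0 [X1 [X2 id]] - [X0 [X0 [X1 [X2 id]]] - [X1 [X2 id]]]]
  [X0 [X0 [X1 [X2 id]] - [X0 [X1 [X2 id]]]] - [X1 [X2 id]]]
  [X0 [X0 [X0 [X1 [X2 id]]] - [X1 [X2 id]]] - [X1 [X2 id]]]

4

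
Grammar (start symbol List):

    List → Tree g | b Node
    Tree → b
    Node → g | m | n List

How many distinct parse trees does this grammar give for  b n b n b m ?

Parse trees for b n b n b m:
  [List b [Node n [List b [Node n [List b [Node m]]]]]]

1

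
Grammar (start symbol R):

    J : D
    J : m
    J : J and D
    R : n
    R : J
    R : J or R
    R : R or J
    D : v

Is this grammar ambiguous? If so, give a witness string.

Ambiguous

Witness: m or m

Derivation 1: R ⇒ J or R ⇒ m or R ⇒ m or J ⇒ m or m
Derivation 2: R ⇒ R or J ⇒ J or J ⇒ m or J ⇒ m or m

Two distinct leftmost derivations for the same string.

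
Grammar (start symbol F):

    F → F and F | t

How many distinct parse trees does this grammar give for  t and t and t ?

2

Parse trees for t and t and t:
  [F [F t] and [F [F t] and [F t]]]
  [F [F [F t] and [F t]] and [F t]]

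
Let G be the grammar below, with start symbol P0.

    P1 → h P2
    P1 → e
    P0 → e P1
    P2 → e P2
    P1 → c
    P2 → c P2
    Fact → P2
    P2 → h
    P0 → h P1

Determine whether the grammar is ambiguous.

Unambiguous

(Fact is unreachable from P0, so its rules don't affect L(P0).) Each reachable nonterminal has at most one production per leading terminal, and all productions are right-linear; the derivation is determined token-by-token.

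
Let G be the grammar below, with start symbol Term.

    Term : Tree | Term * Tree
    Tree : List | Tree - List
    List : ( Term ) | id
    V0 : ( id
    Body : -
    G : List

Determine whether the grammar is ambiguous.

Unambiguous

(V0, Body, G are unreachable from Term, so their rules don't affect L(Term).) Term → Term * Tree | Tree  ;  Tree → Tree - List | List  — a left-associative chain with List at the bottom. Each string factors uniquely by precedence.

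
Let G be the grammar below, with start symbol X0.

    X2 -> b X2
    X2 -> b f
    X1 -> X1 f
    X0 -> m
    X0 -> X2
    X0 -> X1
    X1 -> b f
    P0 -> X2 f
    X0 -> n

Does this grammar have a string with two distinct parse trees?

Witness: b f

Derivation 1: X0 ⇒ X2 ⇒ b f
Derivation 2: X0 ⇒ X1 ⇒ b f

Two distinct leftmost derivations for the same string.

Ambiguous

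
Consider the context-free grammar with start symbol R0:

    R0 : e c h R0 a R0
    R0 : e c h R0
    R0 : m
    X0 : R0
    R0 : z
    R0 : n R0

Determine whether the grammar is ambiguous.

Ambiguous

Witness: e c h e c h m a m

Derivation 1: R0 ⇒ e c h R0 a R0 ⇒ e c h e c h R0 a R0 ⇒ e c h e c h m a R0 ⇒ e c h e c h m a m
Derivation 2: R0 ⇒ e c h R0 ⇒ e c h e c h R0 a R0 ⇒ e c h e c h m a R0 ⇒ e c h e c h m a m

Two distinct leftmost derivations for the same string.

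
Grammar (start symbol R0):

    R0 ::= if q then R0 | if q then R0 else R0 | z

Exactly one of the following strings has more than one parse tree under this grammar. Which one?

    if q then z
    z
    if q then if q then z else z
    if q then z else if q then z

if q then z: 1 tree
z: 1 tree
if q then if q then z else z: 2 trees
if q then z else if q then z: 1 tree

if q then if q then z else z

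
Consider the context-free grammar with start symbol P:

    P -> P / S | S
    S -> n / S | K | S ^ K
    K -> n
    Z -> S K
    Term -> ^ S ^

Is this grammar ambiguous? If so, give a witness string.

Ambiguous

Witness: n / n

Derivation 1: P ⇒ P / S ⇒ S / S ⇒ K / S ⇒ n / S ⇒ n / K ⇒ n / n
Derivation 2: P ⇒ S ⇒ n / S ⇒ n / K ⇒ n / n

Two distinct leftmost derivations for the same string.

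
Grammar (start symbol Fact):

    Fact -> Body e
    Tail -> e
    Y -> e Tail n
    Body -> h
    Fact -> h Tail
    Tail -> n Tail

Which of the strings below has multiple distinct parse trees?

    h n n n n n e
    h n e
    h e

h n n n n n e: 1 tree
h n e: 1 tree
h e: 2 trees

h e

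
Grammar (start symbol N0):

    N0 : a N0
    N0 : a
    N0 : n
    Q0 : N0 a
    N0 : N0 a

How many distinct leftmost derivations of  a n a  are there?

Parse trees for a n a:
  [N0 a [N0 [N0 n] a]]
  [N0 [N0 a [N0 n]] a]

2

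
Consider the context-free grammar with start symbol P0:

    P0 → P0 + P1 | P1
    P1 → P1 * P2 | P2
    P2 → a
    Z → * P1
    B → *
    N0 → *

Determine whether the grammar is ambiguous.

(Z, B, N0 are unreachable from P0, so their rules don't affect L(P0).) The grammar is stratified — P0 handles '+' (left-recursive), P1 handles '*', P2 atoms. Each operator has a fixed associativity and precedence level, so every string has one parse.

Unambiguous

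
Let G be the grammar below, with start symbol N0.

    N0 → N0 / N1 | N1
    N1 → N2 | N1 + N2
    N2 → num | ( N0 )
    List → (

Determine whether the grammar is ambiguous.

Only N0, N1, N2 are reachable from N0; ignoring the rest: The grammar is stratified — N0 handles '/' (left-recursive), N1 handles '+', N2 atoms. Each operator has a fixed associativity and precedence level, so every string has one parse.

Unambiguous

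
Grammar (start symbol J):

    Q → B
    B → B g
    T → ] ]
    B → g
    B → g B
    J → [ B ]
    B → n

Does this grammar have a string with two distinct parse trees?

Ambiguous

Witness: [ g g ]

Derivation 1: J ⇒ [ B ] ⇒ [ B g ] ⇒ [ g g ]
Derivation 2: J ⇒ [ B ] ⇒ [ g B ] ⇒ [ g g ]

Two distinct leftmost derivations for the same string.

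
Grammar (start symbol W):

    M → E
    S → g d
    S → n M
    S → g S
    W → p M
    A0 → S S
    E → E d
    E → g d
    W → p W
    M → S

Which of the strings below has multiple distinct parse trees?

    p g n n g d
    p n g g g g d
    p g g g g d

p g n n g d

p g n n g d: 2 trees
p n g g g g d: 1 tree
p g g g g d: 1 tree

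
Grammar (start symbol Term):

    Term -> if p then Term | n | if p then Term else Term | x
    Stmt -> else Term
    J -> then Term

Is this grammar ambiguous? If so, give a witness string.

Witness: if p then if p then n else n

Derivation 1: Term ⇒ if p then Term ⇒ if p then if p then Term else Term ⇒ if p then if p then n else Term ⇒ if p then if p then n else n
Derivation 2: Term ⇒ if p then Term else Term ⇒ if p then if p then Term else Term ⇒ if p then if p then n else Term ⇒ if p then if p then n else n

Two distinct leftmost derivations for the same string.

Ambiguous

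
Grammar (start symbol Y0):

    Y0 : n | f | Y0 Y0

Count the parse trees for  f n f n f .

14

Parse trees for f n f n f (showing first 6 of 14):
  [Y0 [Y0 f] [Y0 [Y0 n] [Y0 [Y0 f] [Y0 [Y0 n] [Y0 f]]]]]
  [Y0 [Y0 f] [Y0 [Y0 n] [Y0 [Y0 [Y0 f] [Y0 n]] [Y0 f]]]]
  [Y0 [Y0 f] [Y0 [Y0 [Y0 n] [Y0 f]] [Y0 [Y0 n] [Y0 f]]]]
  [Y0 [Y0 f] [Y0 [Y0 [Y0 n] [Y0 [Y0 f] [Y0 n]]] [Y0 f]]]
  [Y0 [Y0 f] [Y0 [Y0 [Y0 [Y0 n] [Y0 f]] [Y0 n]] [Y0 f]]]
  [Y0 [Y0 [Y0 f] [Y0 n]] [Y0 [Y0 f] [Y0 [Y0 n] [Y0 f]]]]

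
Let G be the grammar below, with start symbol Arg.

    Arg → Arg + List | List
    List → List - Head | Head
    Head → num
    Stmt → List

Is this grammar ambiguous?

Only Arg, List, Head are reachable from Arg; ignoring the rest: The grammar is stratified — Arg handles '+' (left-recursive), List handles '-', Head atoms. Each operator has a fixed associativity and precedence level, so every string has one parse.

Unambiguous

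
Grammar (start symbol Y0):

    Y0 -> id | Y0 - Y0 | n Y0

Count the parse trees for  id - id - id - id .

Parse trees for id - id - id - id:
  [Y0 [Y0 id] - [Y0 [Y0 id] - [Y0 [Y0 id] - [Y0 id]]]]
  [Y0 [Y0 id] - [Y0 [Y0 [Y0 id] - [Y0 id]] - [Y0 id]]]
  [Y0 [Y0 [Y0 id] - [Y0 id]] - [Y0 [Y0 id] - [Y0 id]]]
  [Y0 [Y0 [Y0 id] - [Y0 [Y0 id] - [Y0 id]]] - [Y0 id]]
  [Y0 [Y0 [Y0 [Y0 id] - [Y0 id]] - [Y0 id]] - [Y0 id]]

5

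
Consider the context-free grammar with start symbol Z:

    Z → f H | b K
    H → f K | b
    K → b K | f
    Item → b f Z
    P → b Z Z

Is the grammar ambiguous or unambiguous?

Unambiguous

Only Z, H, K are reachable from Z; ignoring the rest: Each reachable nonterminal has at most one production per leading terminal, and all productions are right-linear; the derivation is determined token-by-token.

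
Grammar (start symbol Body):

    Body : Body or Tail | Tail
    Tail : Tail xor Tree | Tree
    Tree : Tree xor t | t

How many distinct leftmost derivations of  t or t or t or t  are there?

1

Parse trees for t or t or t or t:
  [Body [Body [Body [Body [Tail [Tree t]]] or [Tail [Tree t]]] or [Tail [Tree t]]] or [Tail [Tree t]]]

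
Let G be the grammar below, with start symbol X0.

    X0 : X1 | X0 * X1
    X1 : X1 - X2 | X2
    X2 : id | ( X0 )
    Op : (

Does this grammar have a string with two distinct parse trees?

Unambiguous

Only X0, X1, X2 are reachable from X0; ignoring the rest: X0 → X0 * X1 | X1  ;  X1 → X1 - X2 | X2  — a left-associative chain with X2 at the bottom. Each string factors uniquely by precedence.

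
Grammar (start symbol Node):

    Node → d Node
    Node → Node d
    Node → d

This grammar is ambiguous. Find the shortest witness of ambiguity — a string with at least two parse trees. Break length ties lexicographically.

length 1: no string has ≥2 trees
length 2: d d has 2 parse trees

Two derivations of d d:
  Node ⇒ d Node ⇒ d d
  Node ⇒ Node d ⇒ d d

d d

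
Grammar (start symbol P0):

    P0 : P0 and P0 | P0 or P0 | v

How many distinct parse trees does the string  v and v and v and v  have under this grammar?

Parse trees for v and v and v and v:
  [P0 [P0 v] and [P0 [P0 v] and [P0 [P0 v] and [P0 v]]]]
  [P0 [P0 v] and [P0 [P0 [P0 v] and [P0 v]] and [P0 v]]]
  [P0 [P0 [P0 v] and [P0 v]] and [P0 [P0 v] and [P0 v]]]
  [P0 [P0 [P0 v] and [P0 [P0 v] and [P0 v]]] and [P0 v]]
  [P0 [P0 [P0 [P0 v] and [P0 v]] and [P0 v]] and [P0 v]]

5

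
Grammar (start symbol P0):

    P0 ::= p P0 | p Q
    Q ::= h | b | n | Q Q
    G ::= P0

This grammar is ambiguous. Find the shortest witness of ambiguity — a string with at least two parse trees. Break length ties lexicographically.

length 2: no string has ≥2 trees
length 3: no string has ≥2 trees
length 4: p b b b has 2 parse trees

Two derivations of p b b b:
  P0 ⇒ p Q ⇒ p Q Q ⇒ p b Q ⇒ p b Q Q ⇒ p b b Q ⇒ p b b b
  P0 ⇒ p Q ⇒ p Q Q ⇒ p Q Q Q ⇒ p b Q Q ⇒ p b b Q ⇒ p b b b

p b b b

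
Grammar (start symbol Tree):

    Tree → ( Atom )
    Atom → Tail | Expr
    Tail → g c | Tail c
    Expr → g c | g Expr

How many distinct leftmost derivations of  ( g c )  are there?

2

Parse trees for ( g c ):
  [Tree ( [Atom [Tail g c]] )]
  [Tree ( [Atom [Expr g c]] )]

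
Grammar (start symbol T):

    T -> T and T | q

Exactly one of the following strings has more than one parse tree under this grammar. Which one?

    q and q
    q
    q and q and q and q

q and q: 1 tree
q: 1 tree
q and q and q and q: 5 trees

q and q and q and q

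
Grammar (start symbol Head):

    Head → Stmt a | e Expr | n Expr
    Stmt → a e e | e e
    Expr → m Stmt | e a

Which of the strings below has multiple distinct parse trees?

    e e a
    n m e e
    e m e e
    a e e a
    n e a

e e a

e e a: 2 trees
n m e e: 1 tree
e m e e: 1 tree
a e e a: 1 tree
n e a: 1 tree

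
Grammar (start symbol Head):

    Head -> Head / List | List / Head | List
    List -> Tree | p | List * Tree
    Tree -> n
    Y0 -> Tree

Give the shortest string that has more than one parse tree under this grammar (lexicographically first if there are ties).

length 1: no string has ≥2 trees
length 3: n / n has 2 parse trees

Two derivations of n / n:
  Head ⇒ Head / List ⇒ List / List ⇒ Tree / List ⇒ n / List ⇒ n / Tree ⇒ n / n
  Head ⇒ List / Head ⇒ Tree / Head ⇒ n / Head ⇒ n / List ⇒ n / Tree ⇒ n / n

n / n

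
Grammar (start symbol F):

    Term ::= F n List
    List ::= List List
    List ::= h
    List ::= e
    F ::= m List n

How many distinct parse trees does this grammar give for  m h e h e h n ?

14

Parse trees for m h e h e h n (showing first 6 of 14):
  [F m [List [List h] [List [List e] [List [List h] [List [List e] [List h]]]]] n]
  [F m [List [List h] [List [List e] [List [List [List h] [List e]] [List h]]]] n]
  [F m [List [List h] [List [List [List e] [List h]] [List [List e] [List h]]]] n]
  [F m [List [List h] [List [List [List e] [List [List h] [List e]]] [List h]]] n]
  [F m [List [List h] [List [List [List [List e] [List h]] [List e]] [List h]]] n]
  [F m [List [List [List h] [List e]] [List [List h] [List [List e] [List h]]]] n]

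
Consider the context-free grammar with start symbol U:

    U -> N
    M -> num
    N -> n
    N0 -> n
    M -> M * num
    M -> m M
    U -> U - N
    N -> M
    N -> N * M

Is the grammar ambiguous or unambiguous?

Ambiguous

Witness: num * num

Derivation 1: U ⇒ N ⇒ M ⇒ M * num ⇒ num * num
Derivation 2: U ⇒ N ⇒ N * M ⇒ M * M ⇒ num * M ⇒ num * num

Two distinct leftmost derivations for the same string.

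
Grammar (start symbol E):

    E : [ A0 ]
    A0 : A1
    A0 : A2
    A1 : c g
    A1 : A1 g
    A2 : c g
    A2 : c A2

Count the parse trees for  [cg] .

Parse trees for [cg]:
  [E [ [A0 [A1 c g]] ]]
  [E [ [A0 [A2 c g]] ]]

2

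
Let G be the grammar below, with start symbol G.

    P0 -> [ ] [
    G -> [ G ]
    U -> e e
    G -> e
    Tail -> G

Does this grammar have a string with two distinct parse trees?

(P0, Tail, U are unreachable from G, so their rules don't affect L(G).) Each string is a nest of matched brackets around a single atom. An opening bracket forces the recursive rule; an atom forces the base rule.

Unambiguous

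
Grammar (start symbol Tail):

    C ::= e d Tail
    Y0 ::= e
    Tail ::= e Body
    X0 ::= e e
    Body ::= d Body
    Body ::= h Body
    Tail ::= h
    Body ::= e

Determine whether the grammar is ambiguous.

Only Tail, Body are reachable from Tail; ignoring the rest: Each reachable nonterminal has at most one production per leading terminal, and all productions are right-linear; the derivation is determined token-by-token.

Unambiguous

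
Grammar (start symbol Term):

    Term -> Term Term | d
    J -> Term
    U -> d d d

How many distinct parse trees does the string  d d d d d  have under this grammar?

Parse trees for d d d d d (showing first 6 of 14):
  [Term [Term d] [Term [Term d] [Term [Term d] [Term [Term d] [Term d]]]]]
  [Term [Term d] [Term [Term d] [Term [Term [Term d] [Term d]] [Term d]]]]
  [Term [Term d] [Term [Term [Term d] [Term d]] [Term [Term d] [Term d]]]]
  [Term [Term d] [Term [Term [Term d] [Term [Term d] [Term d]]] [Term d]]]
  [Term [Term d] [Term [Term [Term [Term d] [Term d]] [Term d]] [Term d]]]
  [Term [Term [Term d] [Term d]] [Term [Term d] [Term [Term d] [Term d]]]]

14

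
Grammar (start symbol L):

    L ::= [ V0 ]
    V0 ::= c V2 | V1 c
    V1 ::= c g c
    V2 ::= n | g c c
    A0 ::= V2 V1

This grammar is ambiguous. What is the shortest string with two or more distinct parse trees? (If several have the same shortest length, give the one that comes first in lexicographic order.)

length 4: no string has ≥2 trees
length 6: [ c g c c ] has 2 parse trees

Two derivations of [ c g c c ]:
  L ⇒ [ V0 ] ⇒ [ c V2 ] ⇒ [ c g c c ]
  L ⇒ [ V0 ] ⇒ [ V1 c ] ⇒ [ c g c c ]

[ c g c c ]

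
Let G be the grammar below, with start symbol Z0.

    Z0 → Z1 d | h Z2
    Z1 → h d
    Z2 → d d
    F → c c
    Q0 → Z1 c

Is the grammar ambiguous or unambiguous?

Ambiguous

Witness: h d d

Derivation 1: Z0 ⇒ Z1 d ⇒ h d d
Derivation 2: Z0 ⇒ h Z2 ⇒ h d d

Two distinct leftmost derivations for the same string.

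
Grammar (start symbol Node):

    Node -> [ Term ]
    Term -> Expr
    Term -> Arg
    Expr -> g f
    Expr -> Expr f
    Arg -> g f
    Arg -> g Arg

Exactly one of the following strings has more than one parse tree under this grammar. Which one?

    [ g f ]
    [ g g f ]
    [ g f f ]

[ g f ]: 2 trees
[ g g f ]: 1 tree
[ g f f ]: 1 tree

[ g f ]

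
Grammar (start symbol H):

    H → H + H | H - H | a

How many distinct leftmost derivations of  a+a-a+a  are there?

5

Parse trees for a+a-a+a:
  [H [H a] + [H [H [H a] - [H a]] + [H a]]]
  [H [H a] + [H [H a] - [H [H a] + [H a]]]]
  [H [H [H a] + [H [H a] - [H a]]] + [H a]]
  [H [H [H [H a] + [H a]] - [H a]] + [H a]]
  [H [H [H a] + [H a]] - [H [H a] + [H a]]]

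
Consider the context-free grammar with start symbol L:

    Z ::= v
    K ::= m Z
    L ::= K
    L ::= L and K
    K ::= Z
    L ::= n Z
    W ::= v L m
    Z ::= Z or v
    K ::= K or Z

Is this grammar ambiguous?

Ambiguous

Witness: v or v

Derivation 1: L ⇒ K ⇒ Z ⇒ Z or v ⇒ v or v
Derivation 2: L ⇒ K ⇒ K or Z ⇒ Z or Z ⇒ v or Z ⇒ v or v

Two distinct leftmost derivations for the same string.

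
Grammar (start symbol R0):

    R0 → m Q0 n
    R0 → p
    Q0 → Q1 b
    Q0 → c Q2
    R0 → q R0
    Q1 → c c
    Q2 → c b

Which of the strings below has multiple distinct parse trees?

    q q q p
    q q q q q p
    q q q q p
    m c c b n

m c c b n

q q q p: 1 tree
q q q q q p: 1 tree
q q q q p: 1 tree
m c c b n: 2 trees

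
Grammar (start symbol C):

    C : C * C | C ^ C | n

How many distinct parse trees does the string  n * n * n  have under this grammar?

Parse trees for n * n * n:
  [C [C n] * [C [C n] * [C n]]]
  [C [C [C n] * [C n]] * [C n]]

2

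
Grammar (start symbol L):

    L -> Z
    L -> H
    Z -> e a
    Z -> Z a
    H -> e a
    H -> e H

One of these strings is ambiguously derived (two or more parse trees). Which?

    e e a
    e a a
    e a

e a

e e a: 1 tree
e a a: 1 tree
e a: 2 trees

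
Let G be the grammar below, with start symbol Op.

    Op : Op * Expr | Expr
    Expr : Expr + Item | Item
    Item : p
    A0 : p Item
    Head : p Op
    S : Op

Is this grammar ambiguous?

Unambiguous

(A0, Head, S are unreachable from Op, so their rules don't affect L(Op).) The grammar is stratified — Op handles '*' (left-recursive), Expr handles '+', Item atoms. Each operator has a fixed associativity and precedence level, so every string has one parse.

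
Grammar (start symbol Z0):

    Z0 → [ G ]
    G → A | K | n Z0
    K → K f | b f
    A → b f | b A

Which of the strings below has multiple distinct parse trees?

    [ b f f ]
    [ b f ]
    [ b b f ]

[ b f f ]: 1 tree
[ b f ]: 2 trees
[ b b f ]: 1 tree

[ b f ]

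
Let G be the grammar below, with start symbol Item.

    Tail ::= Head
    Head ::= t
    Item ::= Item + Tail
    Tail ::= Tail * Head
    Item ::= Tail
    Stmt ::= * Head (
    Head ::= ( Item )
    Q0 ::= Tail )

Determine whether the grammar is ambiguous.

Unambiguous

Only Item, Tail, Head are reachable from Item; ignoring the rest: The grammar is stratified — Item handles '+' (left-recursive), Tail handles '*', Head atoms. Each operator has a fixed associativity and precedence level, so every string has one parse.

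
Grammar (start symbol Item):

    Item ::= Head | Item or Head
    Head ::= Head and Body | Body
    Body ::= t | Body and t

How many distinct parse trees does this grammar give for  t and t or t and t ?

Parse trees for t and t or t and t:
  [Item [Item [Head [Head [Body t]] and [Body t]]] or [Head [Head [Body t]] and [Body t]]]
  [Item [Item [Head [Head [Body t]] and [Body t]]] or [Head [Body [Body t] and t]]]
  [Item [Item [Head [Body [Body t] and t]]] or [Head [Head [Body t]] and [Body t]]]
  [Item [Item [Head [Body [Body t] and t]]] or [Head [Body [Body t] and t]]]

4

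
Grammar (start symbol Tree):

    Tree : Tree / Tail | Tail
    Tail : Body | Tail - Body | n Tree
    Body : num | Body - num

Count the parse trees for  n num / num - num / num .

Parse trees for n num / num - num / num:
  [Tree [Tree [Tree [Tail n [Tree [Tail [Body num]]]]] / [Tail [Body [Body num] - num]]] / [Tail [Body num]]]
  [Tree [Tree [Tree [Tail n [Tree [Tail [Body num]]]]] / [Tail [Tail [Body num]] - [Body num]]] / [Tail [Body num]]]
  [Tree [Tree [Tail [Tail n [Tree [Tree [Tail [Body num]]] / [Tail [Body num]]]] - [Body num]]] / [Tail [Body num]]]
  [Tree [Tree [Tail n [Tree [Tree [Tail [Body num]]] / [Tail [Body [Body num] - num]]]]] / [Tail [Body num]]]
  [Tree [Tree [Tail n [Tree [Tree [Tail [Body num]]] / [Tail [Tail [Body num]] - [Body num]]]]] / [Tail [Body num]]]
  [Tree [Tail n [Tree [Tree [Tree [Tail [Body num]]] / [Tail [Body [Body num] - num]]] / [Tail [Body num]]]]]
  [Tree [Tail n [Tree [Tree [Tree [Tail [Body num]]] / [Tail [Tail [Body num]] - [Body num]]] / [Tail [Body num]]]]]

7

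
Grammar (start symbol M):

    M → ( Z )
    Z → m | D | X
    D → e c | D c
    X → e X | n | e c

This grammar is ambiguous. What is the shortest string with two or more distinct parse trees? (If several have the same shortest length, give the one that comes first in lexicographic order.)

length 3: no string has ≥2 trees
length 4: ( e c ) has 2 parse trees

Two derivations of ( e c ):
  M ⇒ ( Z ) ⇒ ( D ) ⇒ ( e c )
  M ⇒ ( Z ) ⇒ ( X ) ⇒ ( e c )

( e c )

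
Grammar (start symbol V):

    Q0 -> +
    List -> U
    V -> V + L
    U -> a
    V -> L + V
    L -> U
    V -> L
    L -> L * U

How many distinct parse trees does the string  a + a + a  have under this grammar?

Parse trees for a + a + a:
  [V [V [V [L [U a]]] + [L [U a]]] + [L [U a]]]
  [V [V [L [U a]] + [V [L [U a]]]] + [L [U a]]]
  [V [L [U a]] + [V [V [L [U a]]] + [L [U a]]]]
  [V [L [U a]] + [V [L [U a]] + [V [L [U a]]]]]

4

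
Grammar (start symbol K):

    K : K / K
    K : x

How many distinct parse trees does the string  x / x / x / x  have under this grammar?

5

Parse trees for x / x / x / x:
  [K [K x] / [K [K x] / [K [K x] / [K x]]]]
  [K [K x] / [K [K [K x] / [K x]] / [K x]]]
  [K [K [K x] / [K x]] / [K [K x] / [K x]]]
  [K [K [K x] / [K [K x] / [K x]]] / [K x]]
  [K [K [K [K x] / [K x]] / [K x]] / [K x]]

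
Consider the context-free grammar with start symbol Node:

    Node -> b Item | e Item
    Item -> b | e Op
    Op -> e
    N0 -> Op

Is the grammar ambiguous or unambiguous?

Unambiguous

Only Node, Item, Op are reachable from Node; ignoring the rest: Each reachable nonterminal has at most one production per leading terminal, and all productions are right-linear; the derivation is determined token-by-token.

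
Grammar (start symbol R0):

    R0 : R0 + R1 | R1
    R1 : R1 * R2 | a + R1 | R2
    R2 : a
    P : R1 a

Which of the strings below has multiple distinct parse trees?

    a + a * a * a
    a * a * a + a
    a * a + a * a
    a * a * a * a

a + a * a * a: 4 trees
a * a * a + a: 1 tree
a * a + a * a: 1 tree
a * a * a * a: 1 tree

a + a * a * a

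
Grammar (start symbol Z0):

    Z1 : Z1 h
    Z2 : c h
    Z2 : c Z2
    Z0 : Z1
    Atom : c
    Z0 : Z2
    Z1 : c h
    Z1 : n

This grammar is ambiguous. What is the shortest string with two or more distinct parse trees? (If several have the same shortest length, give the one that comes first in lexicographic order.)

c h

length 1: no string has ≥2 trees
length 2: c h has 2 parse trees

Two derivations of c h:
  Z0 ⇒ Z1 ⇒ c h
  Z0 ⇒ Z2 ⇒ c h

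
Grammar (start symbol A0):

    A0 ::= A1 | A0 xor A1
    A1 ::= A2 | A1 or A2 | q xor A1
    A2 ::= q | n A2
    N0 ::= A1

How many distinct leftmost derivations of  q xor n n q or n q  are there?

3

Parse trees for q xor n n q or n q:
  [A0 [A1 [A1 q xor [A1 [A2 n [A2 n [A2 q]]]]] or [A2 n [A2 q]]]]
  [A0 [A1 q xor [A1 [A1 [A2 n [A2 n [A2 q]]]] or [A2 n [A2 q]]]]]
  [A0 [A0 [A1 [A2 q]]] xor [A1 [A1 [A2 n [A2 n [A2 q]]]] or [A2 n [A2 q]]]]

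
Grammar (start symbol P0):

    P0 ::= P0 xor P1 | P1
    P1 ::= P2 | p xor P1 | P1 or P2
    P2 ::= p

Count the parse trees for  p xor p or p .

Parse trees for p xor p or p:
  [P0 [P0 [P1 [P2 p]]] xor [P1 [P1 [P2 p]] or [P2 p]]]
  [P0 [P1 p xor [P1 [P1 [P2 p]] or [P2 p]]]]
  [P0 [P1 [P1 p xor [P1 [P2 p]]] or [P2 p]]]

3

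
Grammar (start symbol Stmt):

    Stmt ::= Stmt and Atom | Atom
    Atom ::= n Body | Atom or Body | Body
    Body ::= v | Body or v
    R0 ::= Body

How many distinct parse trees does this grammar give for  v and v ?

Parse trees for v and v:
  [Stmt [Stmt [Atom [Body v]]] and [Atom [Body v]]]

1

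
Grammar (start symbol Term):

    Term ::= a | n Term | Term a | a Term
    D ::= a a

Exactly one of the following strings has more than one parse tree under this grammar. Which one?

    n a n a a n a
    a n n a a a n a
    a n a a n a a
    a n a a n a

a n a a n a a

n a n a a n a: 1 tree
a n n a a a n a: 1 tree
a n a a n a a: 7 trees
a n a a n a: 1 tree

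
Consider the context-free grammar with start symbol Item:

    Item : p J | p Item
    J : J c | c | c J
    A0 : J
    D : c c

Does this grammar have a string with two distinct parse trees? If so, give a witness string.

Witness: p c c

Derivation 1: Item ⇒ p J ⇒ p J c ⇒ p c c
Derivation 2: Item ⇒ p J ⇒ p c J ⇒ p c c

Two distinct leftmost derivations for the same string.

Ambiguous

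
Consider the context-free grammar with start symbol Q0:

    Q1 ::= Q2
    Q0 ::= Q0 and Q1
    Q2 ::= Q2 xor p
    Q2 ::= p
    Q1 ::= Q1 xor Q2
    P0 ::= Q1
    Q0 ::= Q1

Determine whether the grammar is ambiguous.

Witness: p xor p

Derivation 1: Q0 ⇒ Q1 ⇒ Q2 ⇒ Q2 xor p ⇒ p xor p
Derivation 2: Q0 ⇒ Q1 ⇒ Q1 xor Q2 ⇒ Q2 xor Q2 ⇒ p xor Q2 ⇒ p xor p

Two distinct leftmost derivations for the same string.

Ambiguous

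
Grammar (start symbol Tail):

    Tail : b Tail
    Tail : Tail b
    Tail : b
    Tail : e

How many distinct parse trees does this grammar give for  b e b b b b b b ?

Parse trees for b e b b b b b b:
  [Tail b [Tail [Tail [Tail [Tail [Tail [Tail [Tail e] b] b] b] b] b] b]]
  [Tail [Tail b [Tail [Tail [Tail [Tail [Tail [Tail e] b] b] b] b] b]] b]
  [Tail [Tail [Tail b [Tail [Tail [Tail [Tail [Tail e] b] b] b] b]] b] b]
  [Tail [Tail [Tail [Tail b [Tail [Tail [Tail [Tail e] b] b] b]] b] b] b]
  [Tail [Tail [Tail [Tail [Tail b [Tail [Tail [Tail e] b] b]] b] b] b] b]
  [Tail [Tail [Tail [Tail [Tail [Tail b [Tail [Tail e] b]] b] b] b] b] b]
  [Tail [Tail [Tail [Tail [Tail [Tail [Tail b [Tail e]] b] b] b] b] b] b]

7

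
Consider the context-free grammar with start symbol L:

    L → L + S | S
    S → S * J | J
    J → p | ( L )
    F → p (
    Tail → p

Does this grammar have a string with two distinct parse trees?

(F, Tail are unreachable from L, so their rules don't affect L(L).) The grammar is stratified — L handles '+' (left-recursive), S handles '*', J atoms. Each operator has a fixed associativity and precedence level, so every string has one parse.

Unambiguous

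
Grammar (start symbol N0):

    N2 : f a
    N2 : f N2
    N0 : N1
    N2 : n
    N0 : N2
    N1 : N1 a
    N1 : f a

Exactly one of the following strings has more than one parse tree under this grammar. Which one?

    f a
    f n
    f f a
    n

f a: 2 trees
f n: 1 tree
f f a: 1 tree
n: 1 tree

f a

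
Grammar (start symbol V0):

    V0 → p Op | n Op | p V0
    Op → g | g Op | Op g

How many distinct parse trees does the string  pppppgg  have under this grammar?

2

Parse trees for pppppgg:
  [V0 p [V0 p [V0 p [V0 p [V0 p [Op g [Op g]]]]]]]
  [V0 p [V0 p [V0 p [V0 p [V0 p [Op [Op g] g]]]]]]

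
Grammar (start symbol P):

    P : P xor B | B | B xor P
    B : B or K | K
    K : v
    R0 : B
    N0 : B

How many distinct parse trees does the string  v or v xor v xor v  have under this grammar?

4

Parse trees for v or v xor v xor v:
  [P [P [P [B [B [K v]] or [K v]]] xor [B [K v]]] xor [B [K v]]]
  [P [P [B [B [K v]] or [K v]] xor [P [B [K v]]]] xor [B [K v]]]
  [P [B [B [K v]] or [K v]] xor [P [P [B [K v]]] xor [B [K v]]]]
  [P [B [B [K v]] or [K v]] xor [P [B [K v]] xor [P [B [K v]]]]]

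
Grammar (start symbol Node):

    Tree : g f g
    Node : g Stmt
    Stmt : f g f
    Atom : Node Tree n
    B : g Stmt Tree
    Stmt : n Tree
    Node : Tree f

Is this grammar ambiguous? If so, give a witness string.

Witness: g f g f

Derivation 1: Node ⇒ g Stmt ⇒ g f g f
Derivation 2: Node ⇒ Tree f ⇒ g f g f

Two distinct leftmost derivations for the same string.

Ambiguous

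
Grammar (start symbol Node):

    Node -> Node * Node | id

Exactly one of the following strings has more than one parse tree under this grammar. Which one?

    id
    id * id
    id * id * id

id * id * id

id: 1 tree
id * id: 1 tree
id * id * id: 2 trees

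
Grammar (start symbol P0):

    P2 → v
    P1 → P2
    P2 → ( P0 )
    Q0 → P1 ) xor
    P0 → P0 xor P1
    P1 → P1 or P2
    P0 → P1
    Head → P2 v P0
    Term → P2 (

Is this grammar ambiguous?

(Head, Term, Q0 are unreachable from P0, so their rules don't affect L(P0).) The grammar is stratified — P0 handles 'xor' (left-recursive), P1 handles 'or', P2 atoms. Each operator has a fixed associativity and precedence level, so every string has one parse.

Unambiguous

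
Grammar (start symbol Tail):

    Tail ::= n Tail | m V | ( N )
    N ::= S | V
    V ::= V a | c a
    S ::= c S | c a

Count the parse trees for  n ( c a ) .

Parse trees for n ( c a ):
  [Tail n [Tail ( [N [S c a]] )]]
  [Tail n [Tail ( [N [V c a]] )]]

2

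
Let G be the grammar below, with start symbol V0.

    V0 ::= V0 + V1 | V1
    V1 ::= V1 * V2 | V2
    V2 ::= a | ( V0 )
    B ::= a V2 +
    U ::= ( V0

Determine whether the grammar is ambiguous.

Unambiguous

Only V0, V1, V2 are reachable from V0; ignoring the rest: The grammar is stratified — V0 handles '+' (left-recursive), V1 handles '*', V2 atoms. Each operator has a fixed associativity and precedence level, so every string has one parse.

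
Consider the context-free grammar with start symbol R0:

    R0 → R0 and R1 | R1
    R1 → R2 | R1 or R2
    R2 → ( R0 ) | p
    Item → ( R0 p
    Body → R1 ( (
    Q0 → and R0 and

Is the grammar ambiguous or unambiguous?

Unambiguous

Only R0, R1, R2 are reachable from R0; ignoring the rest: This is a standard precedence ladder (R0 over R1 over R2), with each level left-recursive on its own operator ('and' at R0, 'or' at R1). That structure is LR(1), hence unambiguous.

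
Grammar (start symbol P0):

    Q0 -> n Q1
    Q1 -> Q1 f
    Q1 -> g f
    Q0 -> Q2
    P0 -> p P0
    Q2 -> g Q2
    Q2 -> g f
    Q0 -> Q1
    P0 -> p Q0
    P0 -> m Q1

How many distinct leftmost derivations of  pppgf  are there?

2

Parse trees for pppgf:
  [P0 p [P0 p [P0 p [Q0 [Q2 g f]]]]]
  [P0 p [P0 p [P0 p [Q0 [Q1 g f]]]]]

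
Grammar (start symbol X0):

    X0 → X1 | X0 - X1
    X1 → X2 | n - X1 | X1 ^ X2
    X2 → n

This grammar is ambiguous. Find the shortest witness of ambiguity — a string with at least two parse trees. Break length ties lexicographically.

n - n

length 1: no string has ≥2 trees
length 3: n - n has 2 parse trees

Two derivations of n - n:
  X0 ⇒ X1 ⇒ n - X1 ⇒ n - X2 ⇒ n - n
  X0 ⇒ X0 - X1 ⇒ X1 - X1 ⇒ X2 - X1 ⇒ n - X1 ⇒ n - X2 ⇒ n - n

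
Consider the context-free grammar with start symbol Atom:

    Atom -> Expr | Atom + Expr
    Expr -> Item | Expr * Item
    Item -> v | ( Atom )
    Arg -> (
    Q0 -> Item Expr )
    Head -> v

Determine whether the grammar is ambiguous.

(Arg, Q0, Head are unreachable from Atom, so their rules don't affect L(Atom).) This is a standard precedence ladder (Atom over Expr over Item), with each level left-recursive on its own operator ('+' at Atom, '*' at Expr). That structure is LR(1), hence unambiguous.

Unambiguous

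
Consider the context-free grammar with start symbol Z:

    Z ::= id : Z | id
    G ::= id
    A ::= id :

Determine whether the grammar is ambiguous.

Only Z is reachable from Z; ignoring the rest: The reachable grammar is A → atom sep A | atom. Each atom is followed by either the separator (recurse) or end-of-string (stop) — no choice point.

Unambiguous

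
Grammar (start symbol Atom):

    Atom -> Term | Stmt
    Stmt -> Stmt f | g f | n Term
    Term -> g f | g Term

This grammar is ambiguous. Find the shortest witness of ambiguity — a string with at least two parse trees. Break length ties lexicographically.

g f

length 2: g f has 2 parse trees

Two derivations of g f:
  Atom ⇒ Term ⇒ g f
  Atom ⇒ Stmt ⇒ g f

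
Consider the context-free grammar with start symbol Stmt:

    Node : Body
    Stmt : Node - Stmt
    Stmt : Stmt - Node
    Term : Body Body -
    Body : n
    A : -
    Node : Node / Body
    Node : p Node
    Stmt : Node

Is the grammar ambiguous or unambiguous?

Witness: n - n

Derivation 1: Stmt ⇒ Node - Stmt ⇒ Body - Stmt ⇒ n - Stmt ⇒ n - Node ⇒ n - Body ⇒ n - n
Derivation 2: Stmt ⇒ Stmt - Node ⇒ Node - Node ⇒ Body - Node ⇒ n - Node ⇒ n - Body ⇒ n - n

Two distinct leftmost derivations for the same string.

Ambiguous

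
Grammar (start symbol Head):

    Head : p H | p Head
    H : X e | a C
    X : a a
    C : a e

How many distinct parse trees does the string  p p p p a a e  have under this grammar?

2

Parse trees for p p p p a a e:
  [Head p [Head p [Head p [Head p [H [X a a] e]]]]]
  [Head p [Head p [Head p [Head p [H a [C a e]]]]]]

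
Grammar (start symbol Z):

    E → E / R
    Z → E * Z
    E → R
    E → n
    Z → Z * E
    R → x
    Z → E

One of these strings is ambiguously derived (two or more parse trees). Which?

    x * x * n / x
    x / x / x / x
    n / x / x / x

x * x * n / x

x * x * n / x: 4 trees
x / x / x / x: 1 tree
n / x / x / x: 1 tree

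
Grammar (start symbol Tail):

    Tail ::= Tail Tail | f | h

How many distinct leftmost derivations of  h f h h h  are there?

Parse trees for h f h h h (showing first 6 of 14):
  [Tail [Tail h] [Tail [Tail f] [Tail [Tail h] [Tail [Tail h] [Tail h]]]]]
  [Tail [Tail h] [Tail [Tail f] [Tail [Tail [Tail h] [Tail h]] [Tail h]]]]
  [Tail [Tail h] [Tail [Tail [Tail f] [Tail h]] [Tail [Tail h] [Tail h]]]]
  [Tail [Tail h] [Tail [Tail [Tail f] [Tail [Tail h] [Tail h]]] [Tail h]]]
  [Tail [Tail h] [Tail [Tail [Tail [Tail f] [Tail h]] [Tail h]] [Tail h]]]
  [Tail [Tail [Tail h] [Tail f]] [Tail [Tail h] [Tail [Tail h] [Tail h]]]]

14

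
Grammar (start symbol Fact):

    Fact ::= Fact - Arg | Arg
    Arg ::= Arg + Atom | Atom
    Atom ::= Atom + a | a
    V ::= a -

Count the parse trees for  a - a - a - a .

1

Parse trees for a - a - a - a:
  [Fact [Fact [Fact [Fact [Arg [Atom a]]] - [Arg [Atom a]]] - [Arg [Atom a]]] - [Arg [Atom a]]]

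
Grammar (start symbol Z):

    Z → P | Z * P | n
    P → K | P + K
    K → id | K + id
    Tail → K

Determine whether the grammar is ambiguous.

Ambiguous

Witness: id + id

Derivation 1: Z ⇒ P ⇒ K ⇒ K + id ⇒ id + id
Derivation 2: Z ⇒ P ⇒ P + K ⇒ K + K ⇒ id + K ⇒ id + id

Two distinct leftmost derivations for the same string.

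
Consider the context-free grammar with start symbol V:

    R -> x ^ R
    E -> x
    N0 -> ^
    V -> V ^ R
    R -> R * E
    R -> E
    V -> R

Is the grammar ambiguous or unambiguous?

Ambiguous

Witness: x ^ x

Derivation 1: V ⇒ V ^ R ⇒ R ^ R ⇒ E ^ R ⇒ x ^ R ⇒ x ^ E ⇒ x ^ x
Derivation 2: V ⇒ R ⇒ x ^ R ⇒ x ^ E ⇒ x ^ x

Two distinct leftmost derivations for the same string.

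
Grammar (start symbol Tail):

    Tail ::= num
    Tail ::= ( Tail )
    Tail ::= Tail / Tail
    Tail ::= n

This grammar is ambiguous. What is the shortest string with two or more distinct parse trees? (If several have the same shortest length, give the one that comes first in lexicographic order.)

n / n / n

length 1: no string has ≥2 trees
length 3: no string has ≥2 trees
length 5: n / n / n has 2 parse trees

Two derivations of n / n / n:
  Tail ⇒ Tail / Tail ⇒ Tail / Tail / Tail ⇒ n / Tail / Tail ⇒ n / n / Tail ⇒ n / n / n
  Tail ⇒ Tail / Tail ⇒ n / Tail ⇒ n / Tail / Tail ⇒ n / n / Tail ⇒ n / n / n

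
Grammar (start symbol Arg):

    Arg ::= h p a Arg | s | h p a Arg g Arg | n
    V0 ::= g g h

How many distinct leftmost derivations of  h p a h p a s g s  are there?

2

Parse trees for h p a h p a s g s:
  [Arg h p a [Arg h p a [Arg s] g [Arg s]]]
  [Arg h p a [Arg h p a [Arg s]] g [Arg s]]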